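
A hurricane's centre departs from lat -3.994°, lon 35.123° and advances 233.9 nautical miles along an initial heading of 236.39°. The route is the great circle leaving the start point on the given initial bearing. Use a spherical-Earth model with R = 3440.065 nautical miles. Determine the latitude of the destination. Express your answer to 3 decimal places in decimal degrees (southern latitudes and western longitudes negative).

Angular distance δ = d/R = 233.9 / 3440.065 = 0.067993 rad.
Start latitude φ₁ = -0.069708 rad; initial bearing θ = 4.125784 rad.
Destination latitude: φ₂ = arcsin( sin φ₁ cos δ + cos φ₁ sin δ cos θ ) = arcsin(-0.107007) = -6.143°.
For the longitude increment, Δλ = atan2( sin θ sin δ cos φ₁, cos δ − sin φ₁ sin φ₂ ) = atan2(-0.056445, 0.990236) = -3.262°.
λ₂ = λ₁ + Δλ = 31.861°.

latitude -6.143°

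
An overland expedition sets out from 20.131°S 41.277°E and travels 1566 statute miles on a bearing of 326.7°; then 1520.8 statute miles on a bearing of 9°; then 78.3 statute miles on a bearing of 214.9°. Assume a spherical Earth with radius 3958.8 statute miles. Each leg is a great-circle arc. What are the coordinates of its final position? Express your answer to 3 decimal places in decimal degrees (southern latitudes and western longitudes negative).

latitude 19.926°, longitude 31.969°

Apply the spherical direct solution leg by leg, carrying full precision between legs.
Leg 1: from (-20.131°, 41.277°), δ = 1566/3958.8 = 0.395574 rad, θ = 326.7° → φ = -0.871°, λ = 29.062°.
Leg 2: from (-0.871°, 29.062°), δ = 1520.8/3958.8 = 0.384157 rad, θ = 9° → φ = 20.857°, λ = 32.659°.
Leg 3: from (20.857°, 32.659°), δ = 78.3/3958.8 = 0.019779 rad, θ = 214.9° → φ = 19.926°, λ = 31.969°.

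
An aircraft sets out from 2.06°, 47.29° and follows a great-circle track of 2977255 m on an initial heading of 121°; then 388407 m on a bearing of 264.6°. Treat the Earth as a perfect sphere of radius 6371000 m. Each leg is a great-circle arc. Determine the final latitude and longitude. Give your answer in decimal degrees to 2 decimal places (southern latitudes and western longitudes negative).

latitude -11.83°, longitude 66.95°

Apply the spherical direct solution leg by leg, carrying full precision between legs.
Leg 1: from (2.06°, 47.29°), δ = 2977255/6371000 = 0.467314 rad, θ = 121° → φ = -11.52°, λ = 70.50°.
Leg 2: from (-11.52°, 70.50°), δ = 388407/6371000 = 0.060965 rad, θ = 264.6° → φ = -11.83°, λ = 66.95°.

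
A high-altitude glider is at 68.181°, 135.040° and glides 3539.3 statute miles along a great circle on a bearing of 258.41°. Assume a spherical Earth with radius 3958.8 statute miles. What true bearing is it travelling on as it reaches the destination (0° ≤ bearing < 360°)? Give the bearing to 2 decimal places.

The arc subtends δ = 3539.3/3958.8 = 0.894034 rad at the centre.
Start latitude φ₁ = 1.189983 rad; initial bearing θ = 4.510105 rad.
Destination latitude: φ₂ = arcsin( sin φ₁ cos δ + cos φ₁ sin δ cos θ ) = arcsin(0.523193) = 31.547°.
For the longitude increment, Δλ = atan2( sin θ sin δ cos φ₁, cos δ − sin φ₁ sin φ₂ ) = atan2(-0.283852, 0.140559) = -63.656°.
λ₂ = λ₁ + Δλ = 71.384°.
The forward bearing on arrival equals the back-azimuth from the destination plus 180°.
Back-azimuth from P₂ (31.55°, 71.38°) to P₁ (68.18°, 135.04°), with Δλ' = λ₁ − λ₂ = 63.66°: atan2( sin Δλ' cos φ₁ , cos φ₂ sin φ₁ − sin φ₂ cos φ₁ cos Δλ' ) = 25.29°.
Final bearing = (25.29° + 180°) mod 360° = 205.29°.

final bearing 205.29°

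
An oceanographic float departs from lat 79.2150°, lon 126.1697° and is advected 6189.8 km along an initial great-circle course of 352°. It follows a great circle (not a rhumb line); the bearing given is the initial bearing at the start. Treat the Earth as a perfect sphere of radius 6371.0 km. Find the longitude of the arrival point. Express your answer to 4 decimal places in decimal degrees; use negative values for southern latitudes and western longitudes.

The arc subtends δ = 6189.8/6371 = 0.971559 rad at the centre.
With φ₁ = 79.2150° = 1.382563 rad and θ = 352° = 6.143559 rad:
sin φ₂ = sin φ₁ cos δ + cos φ₁ sin δ cos θ = (0.982336)(0.564013) + (0.187124)(0.825766)(0.990268) = 0.707068
φ₂ = asin(0.707068) = 0.785343 rad = 44.9968°.
Δλ = atan2( sin θ sin δ cos φ₁ , cos δ − sin φ₁ sin φ₂ ) = atan2(-0.021505, -0.130565) = -2.978350 rad = -170.6469°.
λ₂ = 126.1697° + -170.6469° = -44.4772°.

longitude -44.4772°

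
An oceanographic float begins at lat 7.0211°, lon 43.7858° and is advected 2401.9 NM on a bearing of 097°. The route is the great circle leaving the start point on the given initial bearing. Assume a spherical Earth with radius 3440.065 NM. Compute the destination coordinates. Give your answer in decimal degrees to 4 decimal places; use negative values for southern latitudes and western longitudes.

δ = 2401.9/3440.065 = 0.698214 rad (40.0047°).
With φ₁ = 7.0211° = 0.122541 rad and θ = 97° = 1.692969 rad:
Destination latitude: φ₂ = arcsin( sin φ₁ cos δ + cos φ₁ sin δ cos θ ) = arcsin(0.015875) = 0.9096°.
Δλ = atan2( sin θ sin δ cos φ₁ , cos δ − sin φ₁ sin φ₂ ) = atan2(0.633274, 0.764051) = 0.692079 rad = 39.6532°.
λ₂ = λ₁ + Δλ = 83.4390°.

latitude 0.9096°, longitude 83.4390°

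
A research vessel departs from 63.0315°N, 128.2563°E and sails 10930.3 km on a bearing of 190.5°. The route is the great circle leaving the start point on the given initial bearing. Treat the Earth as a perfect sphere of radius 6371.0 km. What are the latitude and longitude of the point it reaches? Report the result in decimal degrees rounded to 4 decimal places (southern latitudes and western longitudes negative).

latitude -34.7414°, longitude 115.5797°

δ = 10930.3/6371 = 1.715633 rad (98.2985°).
With φ₁ = 63.0315° = 1.100107 rad and θ = 190.5° = 3.324852 rad:
sin φ₂ = sin φ₁ cos δ + cos φ₁ sin δ cos θ = (0.891256)(-0.144331) + (0.453501)(0.989529)(-0.983255) = -0.569874
φ₂ = asin(-0.569874) = -0.606352 rad = -34.7414°.
Δλ = atan2( sin θ sin δ cos φ₁ , cos δ − sin φ₁ sin φ₂ ) = atan2(-0.081779, 0.363572) = -0.221249 rad = -12.6766°.
λ₂ = λ₁ + Δλ = 115.5797°.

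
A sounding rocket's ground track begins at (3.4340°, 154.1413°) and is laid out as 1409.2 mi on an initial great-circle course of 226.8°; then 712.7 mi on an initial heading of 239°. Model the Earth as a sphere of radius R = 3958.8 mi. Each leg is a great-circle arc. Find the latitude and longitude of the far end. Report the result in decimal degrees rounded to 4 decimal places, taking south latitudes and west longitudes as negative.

latitude -15.6482°, longitude 129.9971°

Apply the spherical direct solution leg by leg, carrying full precision between legs.
Leg 1: from (3.4340°, 154.1413°), δ = 1409.2/3958.8 = 0.355966 rad, θ = 226.8° → φ = -10.4857°, λ = 139.1687°.
Leg 2: from (-10.4857°, 139.1687°), δ = 712.7/3958.8 = 0.180029 rad, θ = 239° → φ = -15.6482°, λ = 129.9971°.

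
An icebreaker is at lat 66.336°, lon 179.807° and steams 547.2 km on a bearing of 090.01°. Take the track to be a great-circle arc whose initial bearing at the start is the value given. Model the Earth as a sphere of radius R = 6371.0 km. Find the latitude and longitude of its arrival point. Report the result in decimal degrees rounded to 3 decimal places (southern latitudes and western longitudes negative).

δ = 547.2/6371 = 0.085889 rad (4.9211°).
With φ₁ = 66.336° = 1.157782 rad and θ = 90.01° = 1.570971 rad:
Destination latitude: φ₂ = arcsin( sin φ₁ cos δ + cos φ₁ sin δ cos θ ) = arcsin(0.912533) = 65.858°.
For the longitude increment, Δλ = atan2( sin θ sin δ cos φ₁, cos δ − sin φ₁ sin φ₂ ) = atan2(0.034431, 0.160511) = 12.107°.
λ₂ = 179.807° + 12.107° = 191.914°, normalized to (−180°, 180°] → -168.086°.

latitude 65.858°, longitude -168.086°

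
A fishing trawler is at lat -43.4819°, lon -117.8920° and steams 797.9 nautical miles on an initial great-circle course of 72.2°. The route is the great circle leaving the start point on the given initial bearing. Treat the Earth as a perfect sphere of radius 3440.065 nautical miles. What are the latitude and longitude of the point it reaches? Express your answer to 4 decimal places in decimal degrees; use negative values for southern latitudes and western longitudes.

latitude -38.2221°, longitude -101.7159°

Central angle δ = d/R = 0.231943 rad.
Start latitude φ₁ = -0.758902 rad; initial bearing θ = 1.260128 rad.
Destination latitude: φ₂ = arcsin( sin φ₁ cos δ + cos φ₁ sin δ cos θ ) = arcsin(-0.618711) = -38.2221°.
Δλ = atan2( sin θ sin δ cos φ₁ , cos δ − sin φ₁ sin φ₂ ) = atan2(0.158807, 0.547471) = 0.282325 rad = 16.1761°.
λ₂ = -117.8920° + 16.1761° = -101.7159°.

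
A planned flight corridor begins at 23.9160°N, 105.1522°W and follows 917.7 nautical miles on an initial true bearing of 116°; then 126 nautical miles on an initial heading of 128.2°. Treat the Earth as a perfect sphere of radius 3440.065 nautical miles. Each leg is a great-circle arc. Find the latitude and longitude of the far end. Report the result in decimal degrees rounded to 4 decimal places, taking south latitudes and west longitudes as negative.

latitude 15.2792°, longitude -89.1297°

Apply the spherical direct solution leg by leg, carrying full precision between legs.
Leg 1: from (23.9160°, -105.1522°), δ = 917.7/3440.065 = 0.266768 rad, θ = 116° → φ = 16.5838°, λ = -90.8392°.
Leg 2: from (16.5838°, -90.8392°), δ = 126/3440.065 = 0.036627 rad, θ = 128.2° → φ = 15.2792°, λ = -89.1297°.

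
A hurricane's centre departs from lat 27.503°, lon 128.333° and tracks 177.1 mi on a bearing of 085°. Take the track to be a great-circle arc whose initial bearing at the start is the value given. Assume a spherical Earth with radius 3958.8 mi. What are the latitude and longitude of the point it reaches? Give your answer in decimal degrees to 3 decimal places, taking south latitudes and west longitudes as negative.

latitude 27.697°, longitude 131.217°

δ = 177.1/3958.8 = 0.044736 rad (2.5632°).
With φ₁ = 27.503° = 0.480018 rad and θ = 85° = 1.483530 rad:
Applying the spherical law of cosines for sides, sin φ₂ = sin φ₁ cos δ + cos φ₁ sin δ cos θ = 0.464790, so φ₂ = 27.697°.
For the longitude increment, Δλ = atan2( sin θ sin δ cos φ₁, cos δ − sin φ₁ sin φ₂ ) = atan2(0.039516, 0.784362) = 2.884°.
Hence λ₂ = 128.333° + 2.884° = 131.217°.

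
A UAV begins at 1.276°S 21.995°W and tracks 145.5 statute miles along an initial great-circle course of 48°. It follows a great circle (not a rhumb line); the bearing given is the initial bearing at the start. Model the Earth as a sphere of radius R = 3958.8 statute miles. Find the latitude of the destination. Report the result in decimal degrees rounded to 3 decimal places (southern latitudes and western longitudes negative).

latitude 0.133°

The arc subtends δ = 145.5/3958.8 = 0.036754 rad at the centre.
Start latitude φ₁ = -0.022270 rad; initial bearing θ = 0.837758 rad.
sin φ₂ = sin φ₁ cos δ + cos φ₁ sin δ cos θ = (-0.022269)(0.999325) + (0.999752)(0.036745)(0.669131) = 0.002328
φ₂ = asin(0.002328) = 0.002328 rad = 0.133°.
For the longitude increment, Δλ = atan2( sin θ sin δ cos φ₁, cos δ − sin φ₁ sin φ₂ ) = atan2(0.027300, 0.999377) = 1.565°.
λ₂ = -21.995° + 1.565° = -20.430°.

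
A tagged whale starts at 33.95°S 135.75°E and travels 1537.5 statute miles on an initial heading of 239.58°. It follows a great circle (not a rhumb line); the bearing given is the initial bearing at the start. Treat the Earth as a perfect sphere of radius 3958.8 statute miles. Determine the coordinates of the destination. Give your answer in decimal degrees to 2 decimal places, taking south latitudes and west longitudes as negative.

latitude -42.53°, longitude 109.45°

Central angle δ = d/R = 0.388375 rad.
With φ₁ = -33.95° = -0.592539 rad and θ = 239.58° = 4.181460 rad:
Applying the spherical law of cosines for sides, sin φ₂ = sin φ₁ cos δ + cos φ₁ sin δ cos θ = -0.675932, so φ₂ = -42.53°.
For the longitude increment, Δλ = atan2( sin θ sin δ cos φ₁, cos δ − sin φ₁ sin φ₂ ) = atan2(-0.270885, 0.548038) = -26.30°.
λ₂ = λ₁ + Δλ = 109.45°.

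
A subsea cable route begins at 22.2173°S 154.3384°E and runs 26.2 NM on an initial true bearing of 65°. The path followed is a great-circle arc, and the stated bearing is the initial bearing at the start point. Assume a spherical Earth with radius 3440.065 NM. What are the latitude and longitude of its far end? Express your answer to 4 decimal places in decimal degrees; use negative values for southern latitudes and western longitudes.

δ = 26.2/3440.065 = 0.007616 rad (0.4364°).
Converting: φ₁ = -0.387765 rad, θ = 1.134464 rad.
Destination latitude: φ₂ = arcsin( sin φ₁ cos δ + cos φ₁ sin δ cos θ ) = arcsin(-0.375130) = -22.0323°.
Then Δλ = atan2(0.006390, 0.858127) = 0.007446 rad, from sin θ sin δ cos φ₁ over cos δ − sin φ₁ sin φ₂.
λ₂ = λ₁ + Δλ = 154.7650°.

latitude -22.0323°, longitude 154.7650°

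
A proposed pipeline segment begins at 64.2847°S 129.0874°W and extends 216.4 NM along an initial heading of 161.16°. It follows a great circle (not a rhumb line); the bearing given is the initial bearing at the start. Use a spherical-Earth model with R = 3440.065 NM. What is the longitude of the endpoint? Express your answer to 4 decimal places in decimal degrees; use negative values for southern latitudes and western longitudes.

Central angle δ = d/R = 0.062906 rad.
Start latitude φ₁ = -1.121980 rad; initial bearing θ = 2.812773 rad.
sin φ₂ = sin φ₁ cos δ + cos φ₁ sin δ cos θ = (-0.900961)(0.998022) + (0.433900)(0.062864)(-0.946424) = -0.924995
φ₂ = asin(-0.924995) = -1.181021 rad = -67.6675°.
For the longitude increment, Δλ = atan2( sin θ sin δ cos φ₁, cos δ − sin φ₁ sin φ₂ ) = atan2(0.008808, 0.164638) = 3.0625°.
Hence λ₂ = -129.0874° + 3.0625° = -126.0249°.

longitude -126.0249°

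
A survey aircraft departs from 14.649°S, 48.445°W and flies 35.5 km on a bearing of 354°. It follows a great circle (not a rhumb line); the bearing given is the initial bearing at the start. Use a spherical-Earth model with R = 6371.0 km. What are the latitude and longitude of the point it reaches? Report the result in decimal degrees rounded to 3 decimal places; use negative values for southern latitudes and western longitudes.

δ = 35.5/6371 = 0.005572 rad (0.3193°).
Converting: φ₁ = -0.255673 rad, θ = 6.178466 rad.
Destination latitude: φ₂ = arcsin( sin φ₁ cos δ + cos φ₁ sin δ cos θ ) = arcsin(-0.247532) = -14.331°.
Δλ = atan2( sin θ sin δ cos φ₁ , cos δ − sin φ₁ sin φ₂ ) = atan2(-0.000564, 0.937385) = -0.000601 rad = -0.034°.
λ₂ = -48.445° + -0.034° = -48.479°.

latitude -14.331°, longitude -48.479°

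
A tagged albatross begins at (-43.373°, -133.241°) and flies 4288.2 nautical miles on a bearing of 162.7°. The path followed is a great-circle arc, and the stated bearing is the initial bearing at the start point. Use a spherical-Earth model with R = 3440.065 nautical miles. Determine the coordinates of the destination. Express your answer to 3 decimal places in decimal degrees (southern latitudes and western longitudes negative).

latitude -61.240°, longitude 10.895°

Angular distance δ = d/R = 4288.2 / 3440.065 = 1.246546 rad.
Converting: φ₁ = -0.757002 rad, θ = 2.839651 rad.
Destination latitude: φ₂ = arcsin( sin φ₁ cos δ + cos φ₁ sin δ cos θ ) = arcsin(-0.876645) = -61.240°.
For the longitude increment, Δλ = atan2( sin θ sin δ cos φ₁, cos δ − sin φ₁ sin φ₂ ) = atan2(0.204897, -0.283433) = 144.136°.
Hence λ₂ = -133.241° + 144.136° = 10.895°.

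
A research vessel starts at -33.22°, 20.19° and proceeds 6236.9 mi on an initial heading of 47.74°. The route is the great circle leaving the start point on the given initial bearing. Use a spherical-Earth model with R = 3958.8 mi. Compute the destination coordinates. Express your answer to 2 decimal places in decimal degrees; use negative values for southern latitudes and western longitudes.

latitude 34.41°, longitude 83.97°

The arc subtends δ = 6236.9/3958.8 = 1.575452 rad at the centre.
With φ₁ = -33.22° = -0.579798 rad and θ = 47.74° = 0.833220 rad:
Destination latitude: φ₂ = arcsin( sin φ₁ cos δ + cos φ₁ sin δ cos θ ) = arcsin(0.565137) = 34.41°.
Δλ = atan2( sin θ sin δ cos φ₁ , cos δ − sin φ₁ sin φ₂ ) = atan2(0.619142, 0.304957) = 1.113128 rad = 63.78°.
Hence λ₂ = 20.19° + 63.78° = 83.97°.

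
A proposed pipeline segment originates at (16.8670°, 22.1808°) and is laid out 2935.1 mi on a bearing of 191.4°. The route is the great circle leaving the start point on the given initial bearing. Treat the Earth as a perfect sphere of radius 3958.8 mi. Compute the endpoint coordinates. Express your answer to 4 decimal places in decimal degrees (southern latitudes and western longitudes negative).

Angular distance δ = d/R = 2935.1 / 3958.8 = 0.741412 rad.
Converting: φ₁ = 0.294385 rad, θ = 3.340560 rad.
Destination latitude: φ₂ = arcsin( sin φ₁ cos δ + cos φ₁ sin δ cos θ ) = arcsin(-0.419536) = -24.8053°.
Δλ = atan2( sin θ sin δ cos φ₁ , cos δ − sin φ₁ sin φ₂ ) = atan2(-0.127741, 0.859245) = -0.147586 rad = -8.4561°.
λ₂ = λ₁ + Δλ = 13.7247°.

latitude -24.8053°, longitude 13.7247°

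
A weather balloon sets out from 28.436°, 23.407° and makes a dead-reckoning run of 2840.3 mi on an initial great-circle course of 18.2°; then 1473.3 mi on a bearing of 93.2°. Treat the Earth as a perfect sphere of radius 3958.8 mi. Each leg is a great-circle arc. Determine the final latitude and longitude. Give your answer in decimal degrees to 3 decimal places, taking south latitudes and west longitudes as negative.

Apply the spherical direct solution leg by leg, carrying full precision between legs.
Leg 1: from (28.436°, 23.407°), δ = 2840.3/3958.8 = 0.717465 rad, θ = 18.2° → φ = 65.233°, λ = 52.759°.
Leg 2: from (65.233°, 52.759°), δ = 1473.3/3958.8 = 0.372158 rad, θ = 93.2° → φ = 56.862°, λ = 94.375°.

latitude 56.862°, longitude 94.375°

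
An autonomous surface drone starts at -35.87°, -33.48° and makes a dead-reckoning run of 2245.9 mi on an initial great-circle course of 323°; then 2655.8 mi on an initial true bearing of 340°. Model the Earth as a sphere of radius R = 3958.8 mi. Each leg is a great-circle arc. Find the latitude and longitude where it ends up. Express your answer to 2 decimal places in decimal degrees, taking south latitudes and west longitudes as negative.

Apply the spherical direct solution leg by leg, carrying full precision between legs.
Leg 1: from (-35.87°, -33.48°), δ = 2245.9/3958.8 = 0.567318 rad, θ = 323° → φ = -8.42°, λ = -52.56°.
Leg 2: from (-8.42°, -52.56°), δ = 2655.8/3958.8 = 0.670860 rad, θ = 340° → φ = 27.59°, λ = -66.44°.

latitude 27.59°, longitude -66.44°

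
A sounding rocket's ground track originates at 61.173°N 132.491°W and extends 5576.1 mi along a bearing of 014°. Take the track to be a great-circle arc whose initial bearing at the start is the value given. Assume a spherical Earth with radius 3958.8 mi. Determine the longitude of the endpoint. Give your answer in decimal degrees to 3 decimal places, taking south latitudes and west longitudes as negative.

longitude 30.091°

δ = 5576.1/3958.8 = 1.408533 rad (80.7030°).
Start latitude φ₁ = 1.067670 rad; initial bearing θ = 0.244346 rad.
sin φ₂ = sin φ₁ cos δ + cos φ₁ sin δ cos θ = (0.876080)(0.161552) + (0.482167)(0.986864)(0.970296) = 0.603231
φ₂ = asin(0.603231) = 0.647546 rad = 37.102°.
Then Δλ = atan2(0.115114, -0.366926) = 2.837591 rad, from sin θ sin δ cos φ₁ over cos δ − sin φ₁ sin φ₂.
λ₂ = -132.491° + 162.582° = 30.091°.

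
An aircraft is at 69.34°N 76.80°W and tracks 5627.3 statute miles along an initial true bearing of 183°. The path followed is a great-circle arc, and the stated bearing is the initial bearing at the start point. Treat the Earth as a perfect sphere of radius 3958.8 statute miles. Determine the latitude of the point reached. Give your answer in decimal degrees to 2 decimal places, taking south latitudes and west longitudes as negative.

Angular distance δ = d/R = 5627.3 / 3958.8 = 1.421466 rad.
Start latitude φ₁ = 1.210211 rad; initial bearing θ = 3.193953 rad.
Destination latitude: φ₂ = arcsin( sin φ₁ cos δ + cos φ₁ sin δ cos θ ) = arcsin(-0.209209) = -12.08°.
Δλ = atan2( sin θ sin δ cos φ₁ , cos δ − sin φ₁ sin φ₂ ) = atan2(-0.018260, 0.344531) = -0.052949 rad = -3.03°.
λ₂ = -76.80° + -3.03° = -79.83°.

latitude -12.08°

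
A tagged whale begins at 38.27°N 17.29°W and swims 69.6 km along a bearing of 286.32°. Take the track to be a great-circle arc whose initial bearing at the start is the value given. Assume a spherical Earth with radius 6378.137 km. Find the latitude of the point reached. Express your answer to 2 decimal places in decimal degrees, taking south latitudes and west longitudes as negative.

Angular distance δ = d/R = 69.6 / 6378.137 = 0.010912 rad.
With φ₁ = 38.27° = 0.667938 rad and θ = 286.32° = 4.997227 rad:
Destination latitude: φ₂ = arcsin( sin φ₁ cos δ + cos φ₁ sin δ cos θ ) = arcsin(0.621739) = 38.44°.
For the longitude increment, Δλ = atan2( sin θ sin δ cos φ₁, cos δ − sin φ₁ sin φ₂ ) = atan2(-0.008222, 0.614855) = -0.77°.
λ₂ = λ₁ + Δλ = -18.06°.

latitude 38.44°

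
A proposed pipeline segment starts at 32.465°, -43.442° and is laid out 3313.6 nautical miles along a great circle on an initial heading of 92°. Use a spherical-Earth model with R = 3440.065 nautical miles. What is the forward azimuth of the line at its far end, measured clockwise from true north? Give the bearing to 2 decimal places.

Central angle δ = d/R = 0.963238 rad.
Converting: φ₁ = 0.566621 rad, θ = 1.605703 rad.
sin φ₂ = sin φ₁ cos δ + cos φ₁ sin δ cos θ = (0.536784)(0.570865) + (0.843720)(0.821044)(-0.034899) = 0.282255
φ₂ = asin(0.282255) = 0.286144 rad = 16.395°.
For the longitude increment, Δλ = atan2( sin θ sin δ cos φ₁, cos δ − sin φ₁ sin φ₂ ) = atan2(0.692309, 0.419355) = 58.795°.
Hence λ₂ = -43.442° + 58.795° = 15.353°.
The forward bearing on arrival equals the back-azimuth from the destination plus 180°.
Back-azimuth from P₂ (16.39°, 15.35°) to P₁ (32.47°, -43.44°), with Δλ' = λ₁ − λ₂ = -58.80°: atan2( sin Δλ' cos φ₁ , cos φ₂ sin φ₁ − sin φ₂ cos φ₁ cos Δλ' ) = 298.48°.
Final bearing = (298.48° + 180°) mod 360° = 118.48°.

final bearing 118.48°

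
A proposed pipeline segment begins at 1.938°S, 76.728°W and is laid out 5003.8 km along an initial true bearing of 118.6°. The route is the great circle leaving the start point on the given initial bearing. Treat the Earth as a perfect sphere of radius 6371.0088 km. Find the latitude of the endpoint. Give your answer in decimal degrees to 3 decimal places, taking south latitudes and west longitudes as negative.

Angular distance δ = d/R = 5003.8 / 6371.0088 = 0.785402 rad.
Start latitude φ₁ = -0.033824 rad; initial bearing θ = 2.069960 rad.
Applying the spherical law of cosines for sides, sin φ₂ = sin φ₁ cos δ + cos φ₁ sin δ cos θ = -0.362207, so φ₂ = -21.236°.
Then Δλ = atan2(0.620475, 0.694855) = 0.728909 rad, from sin θ sin δ cos φ₁ over cos δ − sin φ₁ sin φ₂.
Hence λ₂ = -76.728° + 41.763° = -34.965°.

latitude -21.236°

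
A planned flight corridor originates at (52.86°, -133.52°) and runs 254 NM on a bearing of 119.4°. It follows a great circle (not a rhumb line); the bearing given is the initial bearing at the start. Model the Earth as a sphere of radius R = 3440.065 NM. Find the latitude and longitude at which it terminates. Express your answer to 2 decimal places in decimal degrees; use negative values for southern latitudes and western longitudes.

latitude 50.64°, longitude -127.70°

The arc subtends δ = 254/3440.065 = 0.073836 rad at the centre.
Converting: φ₁ = 0.922581 rad, θ = 2.083923 rad.
Destination latitude: φ₂ = arcsin( sin φ₁ cos δ + cos φ₁ sin δ cos θ ) = arcsin(0.773126) = 50.64°.
Δλ = atan2( sin θ sin δ cos φ₁ , cos δ − sin φ₁ sin φ₂ ) = atan2(0.038803, 0.380968) = 0.101504 rad = 5.82°.
Hence λ₂ = -133.52° + 5.82° = -127.70°.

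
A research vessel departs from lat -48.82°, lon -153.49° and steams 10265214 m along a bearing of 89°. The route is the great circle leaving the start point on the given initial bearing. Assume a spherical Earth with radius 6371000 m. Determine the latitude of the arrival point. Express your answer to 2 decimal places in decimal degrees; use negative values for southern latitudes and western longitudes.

The arc subtends δ = 10265214/6371000 = 1.611241 rad at the centre.
Start latitude φ₁ = -0.852070 rad; initial bearing θ = 1.553343 rad.
Destination latitude: φ₂ = arcsin( sin φ₁ cos δ + cos φ₁ sin δ cos θ ) = arcsin(0.041914) = 2.40°.
For the longitude increment, Δλ = atan2( sin θ sin δ cos φ₁, cos δ − sin φ₁ sin φ₂ ) = atan2(0.657788, -0.008887) = 90.77°.
λ₂ = λ₁ + Δλ = -62.72°.

latitude 2.40°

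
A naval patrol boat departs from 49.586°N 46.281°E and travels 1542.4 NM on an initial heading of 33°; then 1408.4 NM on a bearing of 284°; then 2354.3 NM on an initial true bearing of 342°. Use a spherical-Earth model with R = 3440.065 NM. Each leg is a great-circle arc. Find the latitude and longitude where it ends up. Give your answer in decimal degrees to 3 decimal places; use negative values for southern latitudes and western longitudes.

latitude 75.101°, longitude -102.110°

Apply the spherical direct solution leg by leg, carrying full precision between legs.
Leg 1: from (49.586°, 46.281°), δ = 1542.4/3440.065 = 0.448364 rad, θ = 33° → φ = 67.194°, λ = 83.805°.
Leg 2: from (67.194°, 83.805°), δ = 1408.4/3440.065 = 0.409411 rad, θ = 284° → φ = 62.002°, λ = 28.441°.
Leg 3: from (62.002°, 28.441°), δ = 2354.3/3440.065 = 0.684377 rad, θ = 342° → φ = 75.101°, λ = -102.110°.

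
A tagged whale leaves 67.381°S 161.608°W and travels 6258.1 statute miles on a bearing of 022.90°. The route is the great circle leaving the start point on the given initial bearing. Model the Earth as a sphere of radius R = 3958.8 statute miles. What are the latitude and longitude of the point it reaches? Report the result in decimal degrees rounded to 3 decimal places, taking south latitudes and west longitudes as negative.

latitude 21.316°, longitude -136.920°

Central angle δ = d/R = 1.580807 rad.
Converting: φ₁ = -1.176020 rad, θ = 0.399680 rad.
Destination latitude: φ₂ = arcsin( sin φ₁ cos δ + cos φ₁ sin δ cos θ ) = arcsin(0.363512) = 21.316°.
For the longitude increment, Δλ = atan2( sin θ sin δ cos φ₁, cos δ − sin φ₁ sin φ₂ ) = atan2(0.149650, 0.325541) = 24.688°.
λ₂ = -161.608° + 24.688° = -136.920°.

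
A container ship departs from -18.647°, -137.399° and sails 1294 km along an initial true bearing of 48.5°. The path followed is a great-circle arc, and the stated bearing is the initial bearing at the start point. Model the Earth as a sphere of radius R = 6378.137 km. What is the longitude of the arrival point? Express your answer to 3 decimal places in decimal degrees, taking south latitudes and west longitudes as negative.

longitude -128.563°

The arc subtends δ = 1294/6378.137 = 0.202881 rad at the centre.
Converting: φ₁ = -0.325452 rad, θ = 0.846485 rad.
Destination latitude: φ₂ = arcsin( sin φ₁ cos δ + cos φ₁ sin δ cos θ ) = arcsin(-0.186675) = -10.759°.
Δλ = atan2( sin θ sin δ cos φ₁ , cos δ − sin φ₁ sin φ₂ ) = atan2(0.142987, 0.919803) = 0.154219 rad = 8.836°.
Hence λ₂ = -137.399° + 8.836° = -128.563°.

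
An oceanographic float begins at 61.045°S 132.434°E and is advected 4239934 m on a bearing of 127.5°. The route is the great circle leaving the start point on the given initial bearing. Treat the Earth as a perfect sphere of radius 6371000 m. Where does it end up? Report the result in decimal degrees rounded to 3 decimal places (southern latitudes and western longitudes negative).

Central angle δ = d/R = 0.665505 rad.
Start latitude φ₁ = -1.065436 rad; initial bearing θ = 2.225295 rad.
Destination latitude: φ₂ = arcsin( sin φ₁ cos δ + cos φ₁ sin δ cos θ ) = arcsin(-0.870253) = -60.488°.
Δλ = atan2( sin θ sin δ cos φ₁ , cos δ − sin φ₁ sin φ₂ ) = atan2(0.237153, 0.025133) = 1.465212 rad = 83.950°.
λ₂ = 132.434° + 83.950° = 216.384°, normalized to (−180°, 180°] → -143.616°.

latitude -60.488°, longitude -143.616°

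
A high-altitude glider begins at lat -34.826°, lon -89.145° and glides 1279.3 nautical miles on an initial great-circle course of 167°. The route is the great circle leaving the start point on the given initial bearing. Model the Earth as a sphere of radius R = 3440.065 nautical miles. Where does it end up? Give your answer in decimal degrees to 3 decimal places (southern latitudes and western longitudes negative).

Central angle δ = d/R = 0.371883 rad.
Converting: φ₁ = -0.607828 rad, θ = 2.914700 rad.
sin φ₂ = sin φ₁ cos δ + cos φ₁ sin δ cos θ = (-0.571086)(0.931645) + (0.820890)(0.363370)(-0.974370) = -0.822691
φ₂ = asin(-0.822691) = -0.966129 rad = -55.355°.
Then Δλ = atan2(0.067100, 0.461817) = 0.144286 rad, from sin θ sin δ cos φ₁ over cos δ − sin φ₁ sin φ₂.
Hence λ₂ = -89.145° + 8.267° = -80.878°.

latitude -55.355°, longitude -80.878°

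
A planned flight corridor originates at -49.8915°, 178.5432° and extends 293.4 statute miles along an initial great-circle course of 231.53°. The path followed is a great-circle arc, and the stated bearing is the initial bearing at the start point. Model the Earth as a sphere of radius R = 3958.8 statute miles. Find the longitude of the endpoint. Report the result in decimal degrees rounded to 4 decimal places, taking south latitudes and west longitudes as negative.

longitude 173.0897°

Central angle δ = d/R = 0.074113 rad.
Converting: φ₁ = -0.870771 rad, θ = 4.040961 rad.
Applying the spherical law of cosines for sides, sin φ₂ = sin φ₁ cos δ + cos φ₁ sin δ cos θ = -0.792402, so φ₂ = -52.4106°.
Then Δλ = atan2(-0.037348, 0.391205) = -0.095181 rad, from sin θ sin δ cos φ₁ over cos δ − sin φ₁ sin φ₂.
λ₂ = λ₁ + Δλ = 173.0897°.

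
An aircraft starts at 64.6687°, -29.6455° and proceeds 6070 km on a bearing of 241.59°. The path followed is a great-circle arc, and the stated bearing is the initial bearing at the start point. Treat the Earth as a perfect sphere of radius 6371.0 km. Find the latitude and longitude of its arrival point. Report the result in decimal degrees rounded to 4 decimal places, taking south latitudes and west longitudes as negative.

δ = 6070/6371 = 0.952755 rad (54.5888°).
Start latitude φ₁ = 1.128682 rad; initial bearing θ = 4.216541 rad.
sin φ₂ = sin φ₁ cos δ + cos φ₁ sin δ cos θ = (0.903849)(0.579440) + (0.427852)(0.815015)(-0.475778) = 0.357820
φ₂ = asin(0.357820) = 0.365932 rad = 20.9664°.
For the longitude increment, Δλ = atan2( sin θ sin δ cos φ₁, cos δ − sin φ₁ sin φ₂ ) = atan2(-0.306709, 0.256025) = -50.1466°.
λ₂ = λ₁ + Δλ = -79.7921°.

latitude 20.9664°, longitude -79.7921°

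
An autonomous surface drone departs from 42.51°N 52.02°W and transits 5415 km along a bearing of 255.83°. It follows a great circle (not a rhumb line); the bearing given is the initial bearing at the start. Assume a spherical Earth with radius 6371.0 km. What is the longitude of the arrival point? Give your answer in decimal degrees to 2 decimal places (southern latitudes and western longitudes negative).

longitude -102.04°

Angular distance δ = d/R = 5415 / 6371 = 0.849945 rad.
With φ₁ = 42.51° = 0.741939 rad and θ = 255.83° = 4.465076 rad:
Applying the spherical law of cosines for sides, sin φ₂ = sin φ₁ cos δ + cos φ₁ sin δ cos θ = 0.310424, so φ₂ = 18.08°.
For the longitude increment, Δλ = atan2( sin θ sin δ cos φ₁, cos δ − sin φ₁ sin φ₂ ) = atan2(-0.536937, 0.450265) = -50.02°.
Hence λ₂ = -52.02° + -50.02° = -102.04°.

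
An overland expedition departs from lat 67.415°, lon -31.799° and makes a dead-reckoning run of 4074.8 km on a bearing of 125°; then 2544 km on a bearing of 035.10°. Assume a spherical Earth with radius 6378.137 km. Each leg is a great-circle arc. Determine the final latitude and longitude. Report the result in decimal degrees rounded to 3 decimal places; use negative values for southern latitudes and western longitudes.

latitude 54.469°, longitude 28.848°

Apply the spherical direct solution leg by leg, carrying full precision between legs.
Leg 1: from (67.415°, -31.799°), δ = 4074.8/6378.137 = 0.638870 rad, θ = 125° → φ = 37.579°, λ = 6.250°.
Leg 2: from (37.579°, 6.250°), δ = 2544/6378.137 = 0.398863 rad, θ = 35.1° → φ = 54.469°, λ = 28.848°.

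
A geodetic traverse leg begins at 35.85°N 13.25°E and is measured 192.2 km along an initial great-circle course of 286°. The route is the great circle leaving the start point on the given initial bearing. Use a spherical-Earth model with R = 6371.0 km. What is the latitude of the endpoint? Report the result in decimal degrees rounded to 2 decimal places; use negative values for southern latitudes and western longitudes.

Angular distance δ = d/R = 192.2 / 6371 = 0.030168 rad.
Converting: φ₁ = 0.625701 rad, θ = 4.991642 rad.
Applying the spherical law of cosines for sides, sin φ₂ = sin φ₁ cos δ + cos φ₁ sin δ cos θ = 0.592138, so φ₂ = 36.31°.
Then Δλ = atan2(-0.023502, 0.652750) = -0.035989 rad, from sin θ sin δ cos φ₁ over cos δ − sin φ₁ sin φ₂.
λ₂ = 13.25° + -2.06° = 11.19°.

latitude 36.31°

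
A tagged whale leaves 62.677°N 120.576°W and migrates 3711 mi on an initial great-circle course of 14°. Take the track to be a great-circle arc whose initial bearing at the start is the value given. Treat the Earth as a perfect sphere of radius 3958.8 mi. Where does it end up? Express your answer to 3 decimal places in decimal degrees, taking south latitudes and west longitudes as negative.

latitude 62.230°, longitude 34.683°

δ = 3711/3958.8 = 0.937405 rad (53.7094°).
Converting: φ₁ = 1.093920 rad, θ = 0.244346 rad.
sin φ₂ = sin φ₁ cos δ + cos φ₁ sin δ cos θ = (0.888433)(0.591881) + (0.459006)(0.806025)(0.970296) = 0.884828
φ₂ = asin(0.884828) = 1.086124 rad = 62.230°.
Then Δλ = atan2(0.089504, -0.194229) = 2.709780 rad, from sin θ sin δ cos φ₁ over cos δ − sin φ₁ sin φ₂.
λ₂ = λ₁ + Δλ = 34.683°.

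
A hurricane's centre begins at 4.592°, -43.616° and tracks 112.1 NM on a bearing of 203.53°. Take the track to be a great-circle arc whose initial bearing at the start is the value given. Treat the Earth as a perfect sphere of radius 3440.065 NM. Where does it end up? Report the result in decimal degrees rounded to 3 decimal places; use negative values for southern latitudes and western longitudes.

latitude 2.880°, longitude -44.362°

δ = 112.1/3440.065 = 0.032587 rad (1.8671°).
Start latitude φ₁ = 0.080146 rad; initial bearing θ = 3.552269 rad.
Destination latitude: φ₂ = arcsin( sin φ₁ cos δ + cos φ₁ sin δ cos θ ) = arcsin(0.050241) = 2.880°.
For the longitude increment, Δλ = atan2( sin θ sin δ cos φ₁, cos δ − sin φ₁ sin φ₂ ) = atan2(-0.012965, 0.995447) = -0.746°.
λ₂ = λ₁ + Δλ = -44.362°.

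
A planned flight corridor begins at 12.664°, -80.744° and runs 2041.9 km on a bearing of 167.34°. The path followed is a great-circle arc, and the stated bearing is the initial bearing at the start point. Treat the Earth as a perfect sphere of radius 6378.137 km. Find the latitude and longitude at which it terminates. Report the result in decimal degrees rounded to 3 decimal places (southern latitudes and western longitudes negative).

Angular distance δ = d/R = 2041.9 / 6378.137 = 0.320141 rad.
Start latitude φ₁ = 0.221028 rad; initial bearing θ = 2.920634 rad.
Destination latitude: φ₂ = arcsin( sin φ₁ cos δ + cos φ₁ sin δ cos θ ) = arcsin(-0.091485) = -5.249°.
Δλ = atan2( sin θ sin δ cos φ₁ , cos δ − sin φ₁ sin φ₂ ) = atan2(0.067293, 0.969248) = 0.069317 rad = 3.972°.
λ₂ = -80.744° + 3.972° = -76.772°.

latitude -5.249°, longitude -76.772°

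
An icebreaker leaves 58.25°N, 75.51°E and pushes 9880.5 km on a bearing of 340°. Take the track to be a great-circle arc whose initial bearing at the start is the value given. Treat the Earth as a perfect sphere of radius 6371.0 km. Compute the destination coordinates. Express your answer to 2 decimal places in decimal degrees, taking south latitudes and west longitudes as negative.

δ = 9880.5/6371 = 1.550855 rad (88.8575°).
Converting: φ₁ = 1.016654 rad, θ = 5.934119 rad.
sin φ₂ = sin φ₁ cos δ + cos φ₁ sin δ cos θ = (0.850352)(0.019940) + (0.526214)(0.999801)(0.939693) = 0.511337
φ₂ = asin(0.511337) = 0.536739 rad = 30.75°.
Δλ = atan2( sin θ sin δ cos φ₁ , cos δ − sin φ₁ sin φ₂ ) = atan2(-0.179940, -0.414877) = -2.732360 rad = -156.55°.
Hence λ₂ = 75.51° + -156.55° = -81.04°.

latitude 30.75°, longitude -81.04°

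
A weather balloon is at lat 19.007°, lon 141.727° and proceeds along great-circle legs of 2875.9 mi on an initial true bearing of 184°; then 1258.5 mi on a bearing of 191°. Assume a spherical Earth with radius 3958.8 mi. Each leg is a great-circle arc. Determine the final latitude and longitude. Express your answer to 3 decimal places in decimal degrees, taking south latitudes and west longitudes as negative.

latitude -40.335°, longitude 134.364°

Apply the spherical direct solution leg by leg, carrying full precision between legs.
Leg 1: from (19.007°, 141.727°), δ = 2875.9/3958.8 = 0.726458 rad, θ = 184° → φ = -22.521°, λ = 138.852°.
Leg 2: from (-22.521°, 138.852°), δ = 1258.5/3958.8 = 0.317899 rad, θ = 191° → φ = -40.335°, λ = 134.364°.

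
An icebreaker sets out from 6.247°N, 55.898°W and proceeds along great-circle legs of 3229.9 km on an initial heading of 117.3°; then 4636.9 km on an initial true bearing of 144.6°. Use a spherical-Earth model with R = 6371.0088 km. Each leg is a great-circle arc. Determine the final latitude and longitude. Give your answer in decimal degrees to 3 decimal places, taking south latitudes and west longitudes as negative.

latitude -39.210°, longitude -0.293°

Apply the spherical direct solution leg by leg, carrying full precision between legs.
Leg 1: from (6.247°, -55.898°), δ = 3229.9/6371.0088 = 0.506968 rad, θ = 117.3° → φ = -7.252°, λ = -30.117°.
Leg 2: from (-7.252°, -30.117°), δ = 4636.9/6371.0088 = 0.727813 rad, θ = 144.6° → φ = -39.210°, λ = -0.293°.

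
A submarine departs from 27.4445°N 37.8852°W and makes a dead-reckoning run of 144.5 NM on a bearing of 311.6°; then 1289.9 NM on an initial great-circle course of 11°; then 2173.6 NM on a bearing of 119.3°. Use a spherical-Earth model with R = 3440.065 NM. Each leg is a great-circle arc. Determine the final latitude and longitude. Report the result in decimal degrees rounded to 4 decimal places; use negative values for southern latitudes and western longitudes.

latitude 25.6038°, longitude 1.1273°

Apply the spherical direct solution leg by leg, carrying full precision between legs.
Leg 1: from (27.4445°, -37.8852°), δ = 144.5/3440.065 = 0.042005 rad, θ = 311.6° → φ = 29.0272°, λ = -39.9433°.
Leg 2: from (29.0272°, -39.9433°), δ = 1289.9/3440.065 = 0.374964 rad, θ = 11° → φ = 49.9839°, λ = -33.7041°.
Leg 3: from (49.9839°, -33.7041°), δ = 2173.6/3440.065 = 0.631849 rad, θ = 119.3° → φ = 25.6038°, λ = 1.1273°.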